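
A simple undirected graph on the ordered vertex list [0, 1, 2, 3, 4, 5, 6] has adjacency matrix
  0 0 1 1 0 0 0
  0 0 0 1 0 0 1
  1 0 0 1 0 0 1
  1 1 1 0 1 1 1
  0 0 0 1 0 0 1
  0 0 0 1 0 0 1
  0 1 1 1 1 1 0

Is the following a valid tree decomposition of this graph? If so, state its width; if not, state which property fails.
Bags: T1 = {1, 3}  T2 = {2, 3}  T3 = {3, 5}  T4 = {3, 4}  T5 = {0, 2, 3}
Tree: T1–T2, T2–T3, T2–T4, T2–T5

No — vertex 6 appears in no bag.

A tree decomposition must satisfy three properties: every vertex lies in some bag; for every edge, both endpoints lie together in some bag; and for every vertex, the bags containing it form a connected subtree. Here vertex 6 appears in no bag, so the decomposition is invalid.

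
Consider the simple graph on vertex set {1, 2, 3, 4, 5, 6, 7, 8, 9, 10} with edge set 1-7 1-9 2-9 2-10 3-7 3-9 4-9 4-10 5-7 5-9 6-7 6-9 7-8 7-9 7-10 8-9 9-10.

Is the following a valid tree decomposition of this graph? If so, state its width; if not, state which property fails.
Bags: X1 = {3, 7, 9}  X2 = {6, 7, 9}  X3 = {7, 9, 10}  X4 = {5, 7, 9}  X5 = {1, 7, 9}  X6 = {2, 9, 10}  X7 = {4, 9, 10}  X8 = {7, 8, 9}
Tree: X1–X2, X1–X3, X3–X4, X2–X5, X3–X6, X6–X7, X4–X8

Yes; width 2.

Every vertex of G appears in some bag (union = {1, 2, 3, 4, 5, 6, 7, 8, 9, 10}); every edge is covered by a bag; and for each vertex v the set of bags containing v is connected in the bag tree. The decomposition is therefore valid. The largest bag has 3 vertices, so the width is 2.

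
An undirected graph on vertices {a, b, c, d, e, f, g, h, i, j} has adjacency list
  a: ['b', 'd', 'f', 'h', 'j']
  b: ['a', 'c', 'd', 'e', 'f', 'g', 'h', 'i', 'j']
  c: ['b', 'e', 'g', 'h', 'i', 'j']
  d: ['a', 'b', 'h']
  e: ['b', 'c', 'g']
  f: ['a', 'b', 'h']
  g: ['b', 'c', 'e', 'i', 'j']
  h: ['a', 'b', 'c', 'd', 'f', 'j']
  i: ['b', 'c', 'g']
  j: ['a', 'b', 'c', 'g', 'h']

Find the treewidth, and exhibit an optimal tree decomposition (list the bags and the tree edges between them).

Every bag has size at most 4, so the width is 4 − 1 = 3 and tw(G) ≤ 3. Conversely, {b, c, g, j} is a clique of size 4, and the vertices of any clique must share a bag in every tree decomposition; so some bag has ≥ 4 vertices and tw(G) ≥ 3. Combining the bounds, tw(G) = 3.

Treewidth 3.
One optimal decomposition is:
Bags: B1 = {b, c, h, j}  B2 = {a, b, h, j}  B3 = {b, c, g, j}  B4 = {b, c, e, g}  B5 = {a, b, f, h}  B6 = {b, c, g, i}  B7 = {a, b, d, h}
Tree: B1–B2, B1–B3, B3–B4, B2–B5, B4–B6, B5–B7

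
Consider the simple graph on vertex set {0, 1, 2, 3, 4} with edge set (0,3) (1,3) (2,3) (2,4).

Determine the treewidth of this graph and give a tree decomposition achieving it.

Treewidth 1.
One such decomposition:
Bags: B1 = {2, 3}  B2 = {1, 3}  B3 = {2, 4}  B4 = {0, 3}
Tree: B1–B2, B1–B3, B1–B4

Each bag holds 2 vertices, so the decomposition has width 1, which upper-bounds the treewidth. Since G has at least one edge (e.g. 3–2), it is not an edgeless graph, so tw(G) ≥ 1. Therefore the treewidth is 1.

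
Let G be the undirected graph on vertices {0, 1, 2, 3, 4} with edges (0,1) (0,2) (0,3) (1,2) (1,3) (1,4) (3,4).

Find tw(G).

2

A width-2 tree decomposition is:
Bags: B1 = {0, 1, 2}  B2 = {0, 1, 3}  B3 = {1, 3, 4}
Tree: B1–B2, B2–B3
Each bag holds 3 vertices, so the decomposition has width 2, which upper-bounds the treewidth. For the lower bound, the 3 vertices {0, 1, 2} are pairwise adjacent, and any tree decomposition puts a clique entirely inside one bag — forcing width ≥ 2. The upper and lower bounds meet at 2, so that is the treewidth.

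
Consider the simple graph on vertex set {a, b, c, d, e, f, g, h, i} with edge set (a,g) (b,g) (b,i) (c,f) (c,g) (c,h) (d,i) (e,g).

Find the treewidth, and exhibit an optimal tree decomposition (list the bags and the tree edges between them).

The largest bag has 2 vertices, giving width 1; this decomposition certifies tw(G) ≤ 1. Since G has at least one edge (e.g. g–e), it is not an edgeless graph, so tw(G) ≥ 1. Combining the bounds, tw(G) = 1.

Treewidth 1.
Bags: B1 = {e, g}  B2 = {b, g}  B3 = {b, i}  B4 = {a, g}  B5 = {c, g}  B6 = {c, h}  B7 = {d, i}  B8 = {c, f}
Tree: B1–B2, B2–B3, B2–B4, B1–B5, B5–B6, B3–B7, B6–B8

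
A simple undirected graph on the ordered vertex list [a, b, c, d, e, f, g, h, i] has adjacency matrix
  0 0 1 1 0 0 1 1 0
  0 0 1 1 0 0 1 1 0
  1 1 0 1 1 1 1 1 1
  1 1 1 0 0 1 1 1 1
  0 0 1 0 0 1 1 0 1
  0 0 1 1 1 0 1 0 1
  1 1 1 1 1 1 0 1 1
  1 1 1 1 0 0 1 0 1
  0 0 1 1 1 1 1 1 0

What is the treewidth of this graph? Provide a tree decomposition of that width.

Every bag has size at most 5, so the width is 5 − 1 = 4 and tw(G) ≤ 4. On the other hand G contains the 5-clique {a, c, d, g, h}. A clique must lie in a single bag of any decomposition, so no decomposition can have width below 4. Combining the bounds, tw(G) = 4.

Treewidth 4.
Bags: B1 = {c, d, f, g, i}  B2 = {c, d, g, h, i}  B3 = {b, c, d, g, h}  B4 = {c, e, f, g, i}  B5 = {a, c, d, g, h}
Tree: B1–B2, B2–B3, B1–B4, B2–B5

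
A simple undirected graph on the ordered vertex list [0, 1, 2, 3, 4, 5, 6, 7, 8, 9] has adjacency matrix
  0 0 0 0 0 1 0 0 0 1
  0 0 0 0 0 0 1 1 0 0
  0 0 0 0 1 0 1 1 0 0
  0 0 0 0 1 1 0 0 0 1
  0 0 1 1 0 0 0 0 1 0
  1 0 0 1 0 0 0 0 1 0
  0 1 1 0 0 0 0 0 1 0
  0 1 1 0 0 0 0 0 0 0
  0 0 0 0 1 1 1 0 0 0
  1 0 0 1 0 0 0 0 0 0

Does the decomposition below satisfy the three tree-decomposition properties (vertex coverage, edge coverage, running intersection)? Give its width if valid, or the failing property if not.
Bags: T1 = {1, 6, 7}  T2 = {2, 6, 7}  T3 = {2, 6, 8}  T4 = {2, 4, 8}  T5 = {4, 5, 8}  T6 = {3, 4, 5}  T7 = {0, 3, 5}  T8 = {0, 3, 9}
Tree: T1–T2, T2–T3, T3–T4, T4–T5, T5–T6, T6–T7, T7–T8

Yes; width 2.

Every vertex of G appears in some bag (union = {0, 1, 2, 3, 4, 5, 6, 7, 8, 9}); every edge is covered by a bag; and for each vertex v the set of bags containing v is connected in the bag tree. The decomposition is therefore valid. The largest bag has 3 vertices, so the width is 2.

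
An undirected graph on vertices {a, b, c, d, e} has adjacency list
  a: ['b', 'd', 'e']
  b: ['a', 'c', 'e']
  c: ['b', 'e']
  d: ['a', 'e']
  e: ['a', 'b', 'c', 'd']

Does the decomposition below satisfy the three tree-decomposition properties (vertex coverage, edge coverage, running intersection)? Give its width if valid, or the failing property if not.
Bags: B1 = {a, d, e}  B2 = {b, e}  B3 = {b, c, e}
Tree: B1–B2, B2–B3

A tree decomposition must satisfy three properties: every vertex lies in some bag; for every edge, both endpoints lie together in some bag; and for every vertex, the bags containing it form a connected subtree. Here edge (a,b) lies in no bag, so the decomposition is invalid.

No — edge (a,b) lies in no bag.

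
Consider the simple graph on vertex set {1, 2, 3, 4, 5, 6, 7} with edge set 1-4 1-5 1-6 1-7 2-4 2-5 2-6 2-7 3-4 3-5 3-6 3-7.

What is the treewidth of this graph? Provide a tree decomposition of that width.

Treewidth 3.
One optimal decomposition is:
Bags: B1 = {1, 2, 3, 7}  B2 = {1, 2, 3, 4}  B3 = {1, 2, 3, 6}  B4 = {1, 2, 3, 5}
Tree: B1–B2, B2–B3, B3–B4

Each bag holds 4 vertices, so the decomposition has width 3, which upper-bounds the treewidth. For the lower bound: the 4 vertex sets {2,7}, {3,4}, {1}, {6} are disjoint, each induces a connected subgraph, and every pair is joined by at least one edge of G. Contracting each set to a single vertex therefore yields K_{4} as a minor, and since treewidth is minor-monotone, tw(G) ≥ tw(K_{4}) = 3. Combining the bounds, tw(G) = 3.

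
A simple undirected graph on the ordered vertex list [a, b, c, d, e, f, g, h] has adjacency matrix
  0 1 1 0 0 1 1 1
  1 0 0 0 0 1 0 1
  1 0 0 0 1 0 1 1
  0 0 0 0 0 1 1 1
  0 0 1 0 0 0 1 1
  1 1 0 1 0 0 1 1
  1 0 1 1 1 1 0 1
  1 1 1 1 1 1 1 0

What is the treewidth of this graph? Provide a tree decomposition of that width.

Each bag holds 4 vertices, so the decomposition has width 3, which upper-bounds the treewidth. Conversely, {c, e, g, h} is a clique of size 4, and the vertices of any clique must share a bag in every tree decomposition; so some bag has ≥ 4 vertices and tw(G) ≥ 3. Therefore the treewidth is 3.

Treewidth 3.
Bags: B1 = {c, e, g, h}  B2 = {a, c, g, h}  B3 = {a, f, g, h}  B4 = {d, f, g, h}  B5 = {a, b, f, h}
Tree: B1–B2, B2–B3, B3–B4, B3–B5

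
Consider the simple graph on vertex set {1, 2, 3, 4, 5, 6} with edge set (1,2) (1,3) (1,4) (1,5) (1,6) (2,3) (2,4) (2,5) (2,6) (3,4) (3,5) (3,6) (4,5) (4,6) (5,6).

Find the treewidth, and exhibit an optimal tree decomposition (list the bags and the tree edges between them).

Treewidth 5.
One such decomposition:
Bags: B1 = {1, 2, 3, 4, 5, 6}
Tree: (single bag)

A single bag containing all 6 vertices is trivially a valid decomposition of width 5. For the lower bound, the 6 vertices {1, 2, 3, 4, 5, 6} are pairwise adjacent, and any tree decomposition puts a clique entirely inside one bag — forcing width ≥ 5. Hence tw(G) = 5 exactly.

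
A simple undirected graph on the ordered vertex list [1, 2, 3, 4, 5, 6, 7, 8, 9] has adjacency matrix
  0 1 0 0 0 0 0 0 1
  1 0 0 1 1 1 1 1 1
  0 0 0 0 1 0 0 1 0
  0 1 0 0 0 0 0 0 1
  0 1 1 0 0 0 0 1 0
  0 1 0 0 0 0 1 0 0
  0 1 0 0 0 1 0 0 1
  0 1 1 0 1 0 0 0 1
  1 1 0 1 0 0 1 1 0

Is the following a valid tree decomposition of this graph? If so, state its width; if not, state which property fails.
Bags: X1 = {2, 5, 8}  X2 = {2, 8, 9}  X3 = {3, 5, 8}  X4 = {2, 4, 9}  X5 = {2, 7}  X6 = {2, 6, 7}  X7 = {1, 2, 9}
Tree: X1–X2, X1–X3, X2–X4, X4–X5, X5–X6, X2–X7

A tree decomposition must satisfy three properties: every vertex lies in some bag; for every edge, both endpoints lie together in some bag; and for every vertex, the bags containing it form a connected subtree. Here edge (9,7) lies in no bag, so the decomposition is invalid.

No — edge (9,7) lies in no bag.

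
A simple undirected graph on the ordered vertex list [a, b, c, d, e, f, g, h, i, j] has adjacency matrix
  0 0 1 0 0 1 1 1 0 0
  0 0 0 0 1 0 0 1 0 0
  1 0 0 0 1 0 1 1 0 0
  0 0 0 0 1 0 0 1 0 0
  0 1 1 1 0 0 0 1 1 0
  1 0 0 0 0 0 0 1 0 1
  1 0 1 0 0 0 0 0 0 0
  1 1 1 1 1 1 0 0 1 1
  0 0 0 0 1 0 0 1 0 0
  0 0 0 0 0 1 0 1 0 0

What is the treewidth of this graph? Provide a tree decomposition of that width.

Each bag holds 3 vertices, so the decomposition has width 2, which upper-bounds the treewidth. For the lower bound, the 3 vertices {a, c, g} are pairwise adjacent, and any tree decomposition puts a clique entirely inside one bag — forcing width ≥ 2. Therefore the treewidth is 2.

Treewidth 2.
Bags: B1 = {c, e, h}  B2 = {b, e, h}  B3 = {a, c, h}  B4 = {e, h, i}  B5 = {a, f, h}  B6 = {d, e, h}  B7 = {f, h, j}  B8 = {a, c, g}
Tree: B1–B2, B1–B3, B2–B4, B3–B5, B2–B6, B5–B7, B3–B8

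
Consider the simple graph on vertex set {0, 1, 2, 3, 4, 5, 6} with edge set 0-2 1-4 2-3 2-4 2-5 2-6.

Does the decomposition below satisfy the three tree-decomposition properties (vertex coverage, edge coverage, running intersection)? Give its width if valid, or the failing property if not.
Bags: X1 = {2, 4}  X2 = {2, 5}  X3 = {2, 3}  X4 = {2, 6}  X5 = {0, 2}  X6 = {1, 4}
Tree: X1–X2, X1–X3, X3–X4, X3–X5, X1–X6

Every vertex of G appears in some bag (union = {0, 1, 2, 3, 4, 5, 6}); every edge is covered by a bag; and for each vertex v the set of bags containing v is connected in the bag tree. The decomposition is therefore valid. The largest bag has 2 vertices, so the width is 1.

Yes; width 1.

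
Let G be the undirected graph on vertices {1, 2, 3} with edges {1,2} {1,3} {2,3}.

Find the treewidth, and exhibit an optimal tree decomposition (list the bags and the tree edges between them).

Treewidth 2.
One such decomposition:
Bags: B1 = {1, 2, 3}
Tree: (single bag)

A single bag containing all 3 vertices is trivially a valid decomposition of width 2. Conversely, {1, 2, 3} is a clique of size 3, and the vertices of any clique must share a bag in every tree decomposition; so some bag has ≥ 3 vertices and tw(G) ≥ 2. Therefore the treewidth is 2.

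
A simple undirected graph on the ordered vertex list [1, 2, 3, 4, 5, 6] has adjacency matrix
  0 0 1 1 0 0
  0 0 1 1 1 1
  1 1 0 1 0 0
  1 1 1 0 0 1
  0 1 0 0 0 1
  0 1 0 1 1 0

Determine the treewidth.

A width-2 tree decomposition is:
Bags: B1 = {2, 3, 4}  B2 = {1, 3, 4}  B3 = {2, 4, 6}  B4 = {2, 5, 6}
Tree: B1–B2, B1–B3, B3–B4
The largest bag has 3 vertices, giving width 2; this decomposition certifies tw(G) ≤ 2. On the other hand G contains the 3-clique {1, 3, 4}. A clique must lie in a single bag of any decomposition, so no decomposition can have width below 2. Hence tw(G) = 2 exactly.

2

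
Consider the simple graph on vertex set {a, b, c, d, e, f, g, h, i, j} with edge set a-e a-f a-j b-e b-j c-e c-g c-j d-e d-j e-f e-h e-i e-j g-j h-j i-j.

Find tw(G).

2

A width-2 tree decomposition is:
Bags: B1 = {e, h, j}  B2 = {c, e, j}  B3 = {c, g, j}  B4 = {a, e, j}  B5 = {a, e, f}  B6 = {d, e, j}  B7 = {e, i, j}  B8 = {b, e, j}
Tree: B1–B2, B2–B3, B1–B4, B4–B5, B2–B6, B1–B7, B1–B8
Every bag has size at most 3, so the width is 3 − 1 = 2 and tw(G) ≤ 2. For the lower bound, the 3 vertices {c, g, j} are pairwise adjacent, and any tree decomposition puts a clique entirely inside one bag — forcing width ≥ 2. Hence tw(G) = 2 exactly.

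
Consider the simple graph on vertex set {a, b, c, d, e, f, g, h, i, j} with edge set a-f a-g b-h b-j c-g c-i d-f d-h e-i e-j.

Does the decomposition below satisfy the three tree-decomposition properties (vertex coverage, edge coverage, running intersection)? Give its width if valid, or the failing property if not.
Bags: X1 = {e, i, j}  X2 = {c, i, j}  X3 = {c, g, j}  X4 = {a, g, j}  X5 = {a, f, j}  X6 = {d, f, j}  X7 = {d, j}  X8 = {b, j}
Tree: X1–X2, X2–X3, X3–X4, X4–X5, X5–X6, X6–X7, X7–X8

No — vertex h appears in no bag.

A tree decomposition must satisfy three properties: every vertex lies in some bag; for every edge, both endpoints lie together in some bag; and for every vertex, the bags containing it form a connected subtree. Here vertex h appears in no bag, so the decomposition is invalid.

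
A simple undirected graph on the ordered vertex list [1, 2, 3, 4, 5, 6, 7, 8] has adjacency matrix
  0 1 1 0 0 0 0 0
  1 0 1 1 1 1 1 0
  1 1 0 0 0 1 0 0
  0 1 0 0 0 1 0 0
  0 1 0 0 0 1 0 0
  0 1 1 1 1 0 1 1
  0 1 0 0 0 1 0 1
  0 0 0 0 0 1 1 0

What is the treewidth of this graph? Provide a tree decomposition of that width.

Treewidth 2.
One such decomposition:
Bags: B1 = {2, 3, 6}  B2 = {2, 6, 7}  B3 = {1, 2, 3}  B4 = {2, 5, 6}  B5 = {2, 4, 6}  B6 = {6, 7, 8}
Tree: B1–B2, B1–B3, B2–B4, B4–B5, B2–B6

The largest bag has 3 vertices, giving width 2; this decomposition certifies tw(G) ≤ 2. On the other hand G contains the 3-clique {6, 7, 8}. A clique must lie in a single bag of any decomposition, so no decomposition can have width below 2. The upper and lower bounds meet at 2, so that is the treewidth.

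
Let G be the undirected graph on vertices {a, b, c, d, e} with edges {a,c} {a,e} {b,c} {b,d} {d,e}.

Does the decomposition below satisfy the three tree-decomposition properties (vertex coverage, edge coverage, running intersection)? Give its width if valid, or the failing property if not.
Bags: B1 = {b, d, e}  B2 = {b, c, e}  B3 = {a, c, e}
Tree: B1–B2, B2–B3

Checking the three conditions: (i) the bags cover all of {a, b, c, d, e}; (ii) for each edge, some bag contains both endpoints; (iii) the bags containing any fixed vertex form a subtree. All hold, so the decomposition is valid with width 3 − 1 = 2.

Yes; width 2.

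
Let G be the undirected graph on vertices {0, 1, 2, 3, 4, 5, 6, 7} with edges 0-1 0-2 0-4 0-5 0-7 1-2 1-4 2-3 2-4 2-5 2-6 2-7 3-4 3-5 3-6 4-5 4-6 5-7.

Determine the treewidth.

3

A width-3 tree decomposition is:
Bags: B1 = {0, 1, 2, 4}  B2 = {0, 2, 4, 5}  B3 = {2, 3, 4, 5}  B4 = {2, 3, 4, 6}  B5 = {0, 2, 5, 7}
Tree: B1–B2, B2–B3, B3–B4, B2–B5
Each bag holds 4 vertices, so the decomposition has width 3, which upper-bounds the treewidth. Conversely, {0, 1, 2, 4} is a clique of size 4, and the vertices of any clique must share a bag in every tree decomposition; so some bag has ≥ 4 vertices and tw(G) ≥ 3. Therefore the treewidth is 3.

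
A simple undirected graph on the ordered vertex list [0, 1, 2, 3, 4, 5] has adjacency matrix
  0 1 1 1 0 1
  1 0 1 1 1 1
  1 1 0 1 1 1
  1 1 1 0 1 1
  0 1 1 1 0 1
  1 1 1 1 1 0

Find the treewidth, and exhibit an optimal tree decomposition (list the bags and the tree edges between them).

Treewidth 4.
One optimal decomposition is:
Bags: B1 = {1, 2, 3, 4, 5}  B2 = {0, 1, 2, 3, 5}
Tree: B1–B2

Every bag has size at most 5, so the width is 5 − 1 = 4 and tw(G) ≤ 4. Conversely, {0, 1, 2, 3, 5} is a clique of size 5, and the vertices of any clique must share a bag in every tree decomposition; so some bag has ≥ 5 vertices and tw(G) ≥ 4. Therefore the treewidth is 4.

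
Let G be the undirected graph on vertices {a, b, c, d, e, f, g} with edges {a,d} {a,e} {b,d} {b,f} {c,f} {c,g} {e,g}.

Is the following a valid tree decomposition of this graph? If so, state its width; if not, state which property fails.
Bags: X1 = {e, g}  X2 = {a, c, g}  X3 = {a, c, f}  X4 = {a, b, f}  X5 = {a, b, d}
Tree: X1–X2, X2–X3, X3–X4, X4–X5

No — edge (a,e) lies in no bag.

A tree decomposition must satisfy three properties: every vertex lies in some bag; for every edge, both endpoints lie together in some bag; and for every vertex, the bags containing it form a connected subtree. Here edge (a,e) lies in no bag, so the decomposition is invalid.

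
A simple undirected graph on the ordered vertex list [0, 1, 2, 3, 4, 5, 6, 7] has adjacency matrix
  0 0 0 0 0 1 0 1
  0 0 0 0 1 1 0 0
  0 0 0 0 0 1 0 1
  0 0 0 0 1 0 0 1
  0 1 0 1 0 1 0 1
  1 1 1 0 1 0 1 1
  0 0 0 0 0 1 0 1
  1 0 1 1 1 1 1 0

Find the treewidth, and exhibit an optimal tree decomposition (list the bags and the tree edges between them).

Each bag holds 3 vertices, so the decomposition has width 2, which upper-bounds the treewidth. Conversely, {3, 4, 7} is a clique of size 3, and the vertices of any clique must share a bag in every tree decomposition; so some bag has ≥ 3 vertices and tw(G) ≥ 2. The upper and lower bounds meet at 2, so that is the treewidth.

Treewidth 2.
Bags: B1 = {4, 5, 7}  B2 = {5, 6, 7}  B3 = {0, 5, 7}  B4 = {2, 5, 7}  B5 = {3, 4, 7}  B6 = {1, 4, 5}
Tree: B1–B2, B1–B3, B1–B4, B1–B5, B1–B6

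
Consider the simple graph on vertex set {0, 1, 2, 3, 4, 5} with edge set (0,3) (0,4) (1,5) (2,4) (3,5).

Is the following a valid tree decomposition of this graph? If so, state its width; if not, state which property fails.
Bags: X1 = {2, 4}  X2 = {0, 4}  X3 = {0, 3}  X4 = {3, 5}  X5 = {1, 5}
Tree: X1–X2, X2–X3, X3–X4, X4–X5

Yes; width 1.

Vertex coverage: the bags together contain {0, 1, 2, 3, 4, 5}, the full vertex set. Edge coverage: each edge of G has both endpoints in at least one bag. Running intersection: for every vertex, the bags containing it form a connected subtree. All three properties hold, so this is a valid tree decomposition of width max|bag| − 1 = 1, and hence tw(G) ≤ 1.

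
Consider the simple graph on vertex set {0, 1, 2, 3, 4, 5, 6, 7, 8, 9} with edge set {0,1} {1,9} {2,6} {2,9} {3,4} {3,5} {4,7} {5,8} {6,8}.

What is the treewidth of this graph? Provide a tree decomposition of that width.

Each bag holds 2 vertices, so the decomposition has width 1, which upper-bounds the treewidth. Any graph with an edge has treewidth ≥ 1, and G has the edge 0–1. The upper and lower bounds meet at 1, so that is the treewidth.

Treewidth 1.
Bags: B1 = {0, 1}  B2 = {1, 9}  B3 = {2, 9}  B4 = {2, 6}  B5 = {6, 8}  B6 = {5, 8}  B7 = {3, 5}  B8 = {3, 4}  B9 = {4, 7}
Tree: B1–B2, B2–B3, B3–B4, B4–B5, B5–B6, B6–B7, B7–B8, B8–B9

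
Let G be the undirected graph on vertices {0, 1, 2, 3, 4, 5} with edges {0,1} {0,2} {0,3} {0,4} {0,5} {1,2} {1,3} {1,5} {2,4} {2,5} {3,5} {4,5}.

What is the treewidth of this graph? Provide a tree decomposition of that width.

Treewidth 3.
One such decomposition:
Bags: B1 = {0, 1, 2, 5}  B2 = {0, 1, 3, 5}  B3 = {0, 2, 4, 5}
Tree: B1–B2, B1–B3

Each bag holds 4 vertices, so the decomposition has width 3, which upper-bounds the treewidth. For the lower bound, the 4 vertices {0, 1, 2, 5} are pairwise adjacent, and any tree decomposition puts a clique entirely inside one bag — forcing width ≥ 3. The upper and lower bounds meet at 3, so that is the treewidth.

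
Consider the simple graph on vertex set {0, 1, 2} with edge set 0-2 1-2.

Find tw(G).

A width-1 tree decomposition is:
Bags: B1 = {1, 2}  B2 = {0, 2}
Tree: B1–B2
Every bag has size at most 2, so the width is 2 − 1 = 1 and tw(G) ≤ 1. Since G has at least one edge (e.g. 2–1), it is not an edgeless graph, so tw(G) ≥ 1. Therefore the treewidth is 1.

1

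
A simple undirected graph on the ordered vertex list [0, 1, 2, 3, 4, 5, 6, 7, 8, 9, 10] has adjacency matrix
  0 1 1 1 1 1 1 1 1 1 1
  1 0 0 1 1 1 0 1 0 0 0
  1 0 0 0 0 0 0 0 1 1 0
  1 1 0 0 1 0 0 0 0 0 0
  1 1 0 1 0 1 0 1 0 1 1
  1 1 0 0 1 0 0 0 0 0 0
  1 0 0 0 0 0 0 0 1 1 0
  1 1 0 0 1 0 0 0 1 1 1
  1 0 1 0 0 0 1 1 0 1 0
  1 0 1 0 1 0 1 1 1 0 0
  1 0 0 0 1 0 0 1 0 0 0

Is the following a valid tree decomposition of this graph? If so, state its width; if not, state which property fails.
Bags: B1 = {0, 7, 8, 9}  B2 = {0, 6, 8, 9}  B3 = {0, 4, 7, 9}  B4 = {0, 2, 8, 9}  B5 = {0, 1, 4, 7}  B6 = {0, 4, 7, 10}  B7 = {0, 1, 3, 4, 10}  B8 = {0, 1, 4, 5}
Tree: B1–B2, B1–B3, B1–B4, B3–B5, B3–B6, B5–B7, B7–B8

No — bags containing vertex 10 are not connected in the tree.

A tree decomposition must satisfy three properties: every vertex lies in some bag; for every edge, both endpoints lie together in some bag; and for every vertex, the bags containing it form a connected subtree. Here bags containing vertex 10 are not connected in the tree, so the decomposition is invalid.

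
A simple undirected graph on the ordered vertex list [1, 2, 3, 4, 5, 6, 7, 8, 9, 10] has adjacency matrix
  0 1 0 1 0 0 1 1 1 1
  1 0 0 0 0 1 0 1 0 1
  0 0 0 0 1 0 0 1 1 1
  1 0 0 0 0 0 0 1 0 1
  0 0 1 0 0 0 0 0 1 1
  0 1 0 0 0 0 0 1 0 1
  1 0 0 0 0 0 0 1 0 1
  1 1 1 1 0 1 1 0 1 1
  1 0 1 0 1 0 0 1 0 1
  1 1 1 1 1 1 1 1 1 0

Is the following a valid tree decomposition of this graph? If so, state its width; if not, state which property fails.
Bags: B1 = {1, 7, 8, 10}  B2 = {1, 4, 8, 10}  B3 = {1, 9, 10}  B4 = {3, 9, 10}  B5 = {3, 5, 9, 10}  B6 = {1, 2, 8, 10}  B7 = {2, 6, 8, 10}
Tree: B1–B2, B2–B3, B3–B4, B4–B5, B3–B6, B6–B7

A tree decomposition must satisfy three properties: every vertex lies in some bag; for every edge, both endpoints lie together in some bag; and for every vertex, the bags containing it form a connected subtree. Here edge (8,9) lies in no bag, so the decomposition is invalid.

No — edge (8,9) lies in no bag.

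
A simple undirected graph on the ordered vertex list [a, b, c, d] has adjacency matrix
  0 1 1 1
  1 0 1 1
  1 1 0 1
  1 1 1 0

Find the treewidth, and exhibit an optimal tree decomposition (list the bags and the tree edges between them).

Treewidth 3.
Bags: B1 = {a, b, c, d}
Tree: (single bag)

With just one bag of size 4, the width is 4 − 1 = 3, so tw(G) ≤ 3. On the other hand G contains the 4-clique {a, b, c, d}. A clique must lie in a single bag of any decomposition, so no decomposition can have width below 3. Therefore the treewidth is 3.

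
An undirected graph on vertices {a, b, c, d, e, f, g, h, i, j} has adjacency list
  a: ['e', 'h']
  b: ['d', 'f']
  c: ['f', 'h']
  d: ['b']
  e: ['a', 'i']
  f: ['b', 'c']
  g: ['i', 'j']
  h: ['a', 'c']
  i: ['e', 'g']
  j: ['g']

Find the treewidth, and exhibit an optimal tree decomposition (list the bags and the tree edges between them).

Treewidth 1.
One optimal decomposition is:
Bags: B1 = {b, d}  B2 = {b, f}  B3 = {c, f}  B4 = {c, h}  B5 = {a, h}  B6 = {a, e}  B7 = {e, i}  B8 = {g, i}  B9 = {g, j}
Tree: B1–B2, B2–B3, B3–B4, B4–B5, B5–B6, B6–B7, B7–B8, B8–B9

The largest bag has 2 vertices, giving width 1; this decomposition certifies tw(G) ≤ 1. Since G has at least one edge (e.g. d–b), it is not an edgeless graph, so tw(G) ≥ 1. Hence tw(G) = 1 exactly.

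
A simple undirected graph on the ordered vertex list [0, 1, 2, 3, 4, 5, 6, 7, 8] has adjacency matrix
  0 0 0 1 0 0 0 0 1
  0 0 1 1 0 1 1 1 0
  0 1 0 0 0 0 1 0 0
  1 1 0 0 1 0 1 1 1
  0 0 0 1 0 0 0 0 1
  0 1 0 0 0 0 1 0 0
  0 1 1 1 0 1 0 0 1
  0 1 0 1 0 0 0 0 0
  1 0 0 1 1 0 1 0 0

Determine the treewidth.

A width-2 tree decomposition is:
Bags: B1 = {1, 3, 6}  B2 = {3, 6, 8}  B3 = {3, 4, 8}  B4 = {1, 2, 6}  B5 = {1, 5, 6}  B6 = {1, 3, 7}  B7 = {0, 3, 8}
Tree: B1–B2, B2–B3, B1–B4, B4–B5, B1–B6, B3–B7
Each bag holds 3 vertices, so the decomposition has width 2, which upper-bounds the treewidth. For the lower bound, the 3 vertices {1, 2, 6} are pairwise adjacent, and any tree decomposition puts a clique entirely inside one bag — forcing width ≥ 2. Combining the bounds, tw(G) = 2.

2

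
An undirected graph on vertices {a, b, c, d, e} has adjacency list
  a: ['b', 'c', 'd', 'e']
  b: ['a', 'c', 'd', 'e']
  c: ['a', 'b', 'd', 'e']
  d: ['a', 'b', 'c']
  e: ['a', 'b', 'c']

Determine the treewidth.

3

A width-3 tree decomposition is:
Bags: B1 = {a, b, c, e}  B2 = {a, b, c, d}
Tree: B1–B2
Each bag holds 4 vertices, so the decomposition has width 3, which upper-bounds the treewidth. For the lower bound, the 4 vertices {a, b, c, d} are pairwise adjacent, and any tree decomposition puts a clique entirely inside one bag — forcing width ≥ 3. Therefore the treewidth is 3.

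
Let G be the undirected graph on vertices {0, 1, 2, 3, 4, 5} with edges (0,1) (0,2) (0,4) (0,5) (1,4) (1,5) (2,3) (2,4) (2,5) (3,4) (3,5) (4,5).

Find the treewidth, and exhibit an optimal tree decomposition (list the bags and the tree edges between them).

The largest bag has 4 vertices, giving width 3; this decomposition certifies tw(G) ≤ 3. For the lower bound, the 4 vertices {0, 1, 4, 5} are pairwise adjacent, and any tree decomposition puts a clique entirely inside one bag — forcing width ≥ 3. Combining the bounds, tw(G) = 3.

Treewidth 3.
One optimal decomposition is:
Bags: B1 = {2, 3, 4, 5}  B2 = {0, 2, 4, 5}  B3 = {0, 1, 4, 5}
Tree: B1–B2, B2–B3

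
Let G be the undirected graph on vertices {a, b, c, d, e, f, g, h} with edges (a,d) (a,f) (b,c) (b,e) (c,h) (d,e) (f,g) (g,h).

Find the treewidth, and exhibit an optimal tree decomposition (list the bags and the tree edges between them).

Treewidth 2.
One optimal decomposition is:
Bags: B1 = {b, c, h}  B2 = {b, e, h}  B3 = {d, e, h}  B4 = {a, d, h}  B5 = {a, f, h}  B6 = {f, g, h}
Tree: B1–B2, B2–B3, B3–B4, B4–B5, B5–B6

Each bag holds 3 vertices, so the decomposition has width 2, which upper-bounds the treewidth. Since h–c–b–e–d–a–f–g–h is a cycle in G, G is not acyclic. Forests are exactly the graphs of treewidth ≤ 1, so tw(G) ≥ 2. Hence tw(G) = 2 exactly.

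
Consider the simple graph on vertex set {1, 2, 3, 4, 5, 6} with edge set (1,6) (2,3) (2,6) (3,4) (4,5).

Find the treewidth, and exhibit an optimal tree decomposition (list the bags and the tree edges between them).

Treewidth 1.
One such decomposition:
Bags: B1 = {1, 6}  B2 = {2, 6}  B3 = {2, 3}  B4 = {3, 4}  B5 = {4, 5}
Tree: B1–B2, B2–B3, B3–B4, B4–B5

Each bag holds 2 vertices, so the decomposition has width 1, which upper-bounds the treewidth. Since G has at least one edge (e.g. 1–6), it is not an edgeless graph, so tw(G) ≥ 1. Therefore the treewidth is 1.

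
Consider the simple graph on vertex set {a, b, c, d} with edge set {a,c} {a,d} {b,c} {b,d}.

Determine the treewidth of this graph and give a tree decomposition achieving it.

Each bag holds 3 vertices, so the decomposition has width 2, which upper-bounds the treewidth. For the lower bound, G contains the cycle c–b–d–a–c, so G is not a forest; only forests have treewidth ≤ 1, hence tw(G) ≥ 2. Hence tw(G) = 2 exactly.

Treewidth 2.
Bags: B1 = {b, c, d}  B2 = {a, c, d}
Tree: B1–B2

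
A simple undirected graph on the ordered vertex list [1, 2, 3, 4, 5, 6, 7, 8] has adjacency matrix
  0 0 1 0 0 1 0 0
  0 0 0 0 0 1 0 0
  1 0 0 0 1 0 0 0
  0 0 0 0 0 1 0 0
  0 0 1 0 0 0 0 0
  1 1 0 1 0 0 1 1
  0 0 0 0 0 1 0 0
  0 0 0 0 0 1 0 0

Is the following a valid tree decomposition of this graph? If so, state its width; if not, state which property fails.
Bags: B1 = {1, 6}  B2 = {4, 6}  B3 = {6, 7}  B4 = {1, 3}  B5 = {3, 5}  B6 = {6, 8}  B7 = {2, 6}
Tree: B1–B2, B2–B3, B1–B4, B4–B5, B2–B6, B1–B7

Vertex coverage: the bags together contain {1, 2, 3, 4, 5, 6, 7, 8}, the full vertex set. Edge coverage: each edge of G has both endpoints in at least one bag. Running intersection: for every vertex, the bags containing it form a connected subtree. All three properties hold, so this is a valid tree decomposition of width max|bag| − 1 = 1, and hence tw(G) ≤ 1.

Yes; width 1.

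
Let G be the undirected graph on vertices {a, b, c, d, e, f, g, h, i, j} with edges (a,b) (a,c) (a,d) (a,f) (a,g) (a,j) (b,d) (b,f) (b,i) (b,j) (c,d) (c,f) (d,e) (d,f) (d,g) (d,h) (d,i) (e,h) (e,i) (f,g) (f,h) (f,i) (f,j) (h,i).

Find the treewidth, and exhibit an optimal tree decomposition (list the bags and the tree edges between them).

Every bag has size at most 4, so the width is 4 − 1 = 3 and tw(G) ≤ 3. For the lower bound, the 4 vertices {d, e, h, i} are pairwise adjacent, and any tree decomposition puts a clique entirely inside one bag — forcing width ≥ 3. Hence tw(G) = 3 exactly.

Treewidth 3.
One optimal decomposition is:
Bags: B1 = {b, d, f, i}  B2 = {a, b, d, f}  B3 = {a, d, f, g}  B4 = {d, f, h, i}  B5 = {d, e, h, i}  B6 = {a, c, d, f}  B7 = {a, b, f, j}
Tree: B1–B2, B2–B3, B1–B4, B4–B5, B3–B6, B2–B7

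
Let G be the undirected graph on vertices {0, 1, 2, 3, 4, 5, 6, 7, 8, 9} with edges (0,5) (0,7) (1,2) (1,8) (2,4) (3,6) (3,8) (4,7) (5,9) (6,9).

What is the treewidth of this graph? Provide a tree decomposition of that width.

Each bag holds 3 vertices, so the decomposition has width 2, which upper-bounds the treewidth. Since 1–8–3–6–9–5–0–7–4–2–1 is a cycle in G, G is not acyclic. Forests are exactly the graphs of treewidth ≤ 1, so tw(G) ≥ 2. Combining the bounds, tw(G) = 2.

Treewidth 2.
One optimal decomposition is:
Bags: B1 = {1, 3, 8}  B2 = {1, 3, 6}  B3 = {1, 6, 9}  B4 = {1, 5, 9}  B5 = {0, 1, 5}  B6 = {0, 1, 7}  B7 = {1, 4, 7}  B8 = {1, 2, 4}
Tree: B1–B2, B2–B3, B3–B4, B4–B5, B5–B6, B6–B7, B7–B8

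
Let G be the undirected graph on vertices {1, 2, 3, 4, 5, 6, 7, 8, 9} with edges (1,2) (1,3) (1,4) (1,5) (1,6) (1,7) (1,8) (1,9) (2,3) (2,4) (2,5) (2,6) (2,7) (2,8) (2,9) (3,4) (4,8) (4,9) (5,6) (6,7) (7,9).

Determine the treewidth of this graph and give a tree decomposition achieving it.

Treewidth 3.
One optimal decomposition is:
Bags: B1 = {1, 2, 6, 7}  B2 = {1, 2, 7, 9}  B3 = {1, 2, 4, 9}  B4 = {1, 2, 4, 8}  B5 = {1, 2, 3, 4}  B6 = {1, 2, 5, 6}
Tree: B1–B2, B2–B3, B3–B4, B4–B5, B1–B6

Each bag holds 4 vertices, so the decomposition has width 3, which upper-bounds the treewidth. On the other hand G contains the 4-clique {1, 2, 4, 8}. A clique must lie in a single bag of any decomposition, so no decomposition can have width below 3. Therefore the treewidth is 3.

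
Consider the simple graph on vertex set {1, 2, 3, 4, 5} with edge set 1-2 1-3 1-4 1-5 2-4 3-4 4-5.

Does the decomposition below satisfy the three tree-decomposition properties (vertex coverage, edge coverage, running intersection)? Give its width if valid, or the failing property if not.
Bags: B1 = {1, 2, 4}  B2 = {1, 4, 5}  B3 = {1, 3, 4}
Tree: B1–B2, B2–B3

Vertex coverage: the bags together contain {1, 2, 3, 4, 5}, the full vertex set. Edge coverage: each edge of G has both endpoints in at least one bag. Running intersection: for every vertex, the bags containing it form a connected subtree. All three properties hold, so this is a valid tree decomposition of width max|bag| − 1 = 2, and hence tw(G) ≤ 2.

Yes; width 2.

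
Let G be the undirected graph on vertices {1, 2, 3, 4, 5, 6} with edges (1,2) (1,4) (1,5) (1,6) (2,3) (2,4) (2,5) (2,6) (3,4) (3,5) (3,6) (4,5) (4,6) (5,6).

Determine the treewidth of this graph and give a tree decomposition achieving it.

Treewidth 4.
One such decomposition:
Bags: B1 = {2, 3, 4, 5, 6}  B2 = {1, 2, 4, 5, 6}
Tree: B1–B2

Every bag has size at most 5, so the width is 5 − 1 = 4 and tw(G) ≤ 4. For the lower bound, the 5 vertices {1, 2, 4, 5, 6} are pairwise adjacent, and any tree decomposition puts a clique entirely inside one bag — forcing width ≥ 4. The upper and lower bounds meet at 4, so that is the treewidth.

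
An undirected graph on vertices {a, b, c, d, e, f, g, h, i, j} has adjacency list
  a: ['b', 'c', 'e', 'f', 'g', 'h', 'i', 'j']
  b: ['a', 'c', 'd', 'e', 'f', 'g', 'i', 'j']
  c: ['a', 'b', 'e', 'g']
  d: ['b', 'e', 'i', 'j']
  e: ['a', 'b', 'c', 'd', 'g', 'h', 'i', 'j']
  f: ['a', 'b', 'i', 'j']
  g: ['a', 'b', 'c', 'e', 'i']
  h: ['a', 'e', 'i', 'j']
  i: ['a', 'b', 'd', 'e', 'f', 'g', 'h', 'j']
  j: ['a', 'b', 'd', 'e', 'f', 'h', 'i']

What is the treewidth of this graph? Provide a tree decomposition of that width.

The largest bag has 5 vertices, giving width 4; this decomposition certifies tw(G) ≤ 4. Conversely, {a, e, h, i, j} is a clique of size 5, and the vertices of any clique must share a bag in every tree decomposition; so some bag has ≥ 5 vertices and tw(G) ≥ 4. Hence tw(G) = 4 exactly.

Treewidth 4.
Bags: B1 = {a, e, h, i, j}  B2 = {a, b, e, i, j}  B3 = {a, b, e, g, i}  B4 = {a, b, c, e, g}  B5 = {a, b, f, i, j}  B6 = {b, d, e, i, j}
Tree: B1–B2, B2–B3, B3–B4, B2–B5, B2–B6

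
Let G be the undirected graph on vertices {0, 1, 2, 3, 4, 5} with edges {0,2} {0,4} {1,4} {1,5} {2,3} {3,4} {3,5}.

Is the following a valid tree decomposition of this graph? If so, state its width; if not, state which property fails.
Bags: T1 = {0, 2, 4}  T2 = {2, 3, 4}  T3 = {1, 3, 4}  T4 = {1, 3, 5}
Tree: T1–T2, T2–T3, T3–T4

Yes; width 2.

Every vertex of G appears in some bag (union = {0, 1, 2, 3, 4, 5}); every edge is covered by a bag; and for each vertex v the set of bags containing v is connected in the bag tree. The decomposition is therefore valid. The largest bag has 3 vertices, so the width is 2.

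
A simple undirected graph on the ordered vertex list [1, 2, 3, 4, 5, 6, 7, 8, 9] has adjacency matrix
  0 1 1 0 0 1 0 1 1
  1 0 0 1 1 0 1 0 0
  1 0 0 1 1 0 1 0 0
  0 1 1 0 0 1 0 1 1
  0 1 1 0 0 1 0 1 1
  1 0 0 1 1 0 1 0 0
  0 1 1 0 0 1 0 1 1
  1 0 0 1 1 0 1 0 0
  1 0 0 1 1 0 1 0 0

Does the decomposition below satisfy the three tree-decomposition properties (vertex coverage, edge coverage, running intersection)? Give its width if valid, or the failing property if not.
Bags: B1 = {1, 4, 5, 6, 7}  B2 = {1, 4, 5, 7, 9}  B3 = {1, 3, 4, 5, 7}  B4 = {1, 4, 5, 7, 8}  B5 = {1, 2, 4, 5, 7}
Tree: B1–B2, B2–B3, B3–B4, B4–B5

Checking the three conditions: (i) the bags cover all of {1, 2, 3, 4, 5, 6, 7, 8, 9}; (ii) for each edge, some bag contains both endpoints; (iii) the bags containing any fixed vertex form a subtree. All hold, so the decomposition is valid with width 5 − 1 = 4.

Yes; width 4.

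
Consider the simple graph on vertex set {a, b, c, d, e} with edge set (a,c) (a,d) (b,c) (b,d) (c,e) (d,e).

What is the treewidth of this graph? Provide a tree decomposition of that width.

The largest bag has 3 vertices, giving width 2; this decomposition certifies tw(G) ≤ 2. The edges e–d–a–c–e form a cycle, so G is not a tree and its treewidth is at least 2. Hence tw(G) = 2 exactly.

Treewidth 2.
One such decomposition:
Bags: B1 = {c, d, e}  B2 = {a, c, d}  B3 = {b, c, d}
Tree: B1–B2, B2–B3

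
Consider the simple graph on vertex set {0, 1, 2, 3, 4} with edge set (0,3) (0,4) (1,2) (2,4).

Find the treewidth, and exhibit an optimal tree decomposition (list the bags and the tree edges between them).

Each bag holds 2 vertices, so the decomposition has width 1, which upper-bounds the treewidth. G has an edge, so its treewidth is at least 1. Therefore the treewidth is 1.

Treewidth 1.
Bags: B1 = {1, 2}  B2 = {2, 4}  B3 = {0, 4}  B4 = {0, 3}
Tree: B1–B2, B2–B3, B3–B4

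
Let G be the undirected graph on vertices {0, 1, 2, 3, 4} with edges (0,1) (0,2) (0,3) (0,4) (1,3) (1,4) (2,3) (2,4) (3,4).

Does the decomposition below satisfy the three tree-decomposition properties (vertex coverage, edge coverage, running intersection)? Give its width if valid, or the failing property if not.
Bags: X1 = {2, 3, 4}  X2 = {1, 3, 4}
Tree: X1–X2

No — vertex 0 appears in no bag.

A tree decomposition must satisfy three properties: every vertex lies in some bag; for every edge, both endpoints lie together in some bag; and for every vertex, the bags containing it form a connected subtree. Here vertex 0 appears in no bag, so the decomposition is invalid.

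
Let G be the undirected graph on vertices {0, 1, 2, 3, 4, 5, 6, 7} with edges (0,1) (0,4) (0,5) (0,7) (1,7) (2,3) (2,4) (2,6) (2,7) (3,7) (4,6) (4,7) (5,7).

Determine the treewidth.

2

A width-2 tree decomposition is:
Bags: B1 = {2, 4, 7}  B2 = {2, 4, 6}  B3 = {0, 4, 7}  B4 = {0, 1, 7}  B5 = {2, 3, 7}  B6 = {0, 5, 7}
Tree: B1–B2, B1–B3, B3–B4, B1–B5, B3–B6
The largest bag has 3 vertices, giving width 2; this decomposition certifies tw(G) ≤ 2. For the lower bound, the 3 vertices {2, 4, 6} are pairwise adjacent, and any tree decomposition puts a clique entirely inside one bag — forcing width ≥ 2. Hence tw(G) = 2 exactly.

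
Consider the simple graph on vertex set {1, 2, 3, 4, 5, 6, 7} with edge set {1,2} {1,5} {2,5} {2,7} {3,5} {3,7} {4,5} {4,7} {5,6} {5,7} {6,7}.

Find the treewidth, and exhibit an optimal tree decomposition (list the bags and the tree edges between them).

Treewidth 2.
One optimal decomposition is:
Bags: B1 = {5, 6, 7}  B2 = {4, 5, 7}  B3 = {3, 5, 7}  B4 = {2, 5, 7}  B5 = {1, 2, 5}
Tree: B1–B2, B1–B3, B3–B4, B4–B5

Every bag has size at most 3, so the width is 3 − 1 = 2 and tw(G) ≤ 2. For the lower bound, the 3 vertices {1, 2, 5} are pairwise adjacent, and any tree decomposition puts a clique entirely inside one bag — forcing width ≥ 2. Combining the bounds, tw(G) = 2.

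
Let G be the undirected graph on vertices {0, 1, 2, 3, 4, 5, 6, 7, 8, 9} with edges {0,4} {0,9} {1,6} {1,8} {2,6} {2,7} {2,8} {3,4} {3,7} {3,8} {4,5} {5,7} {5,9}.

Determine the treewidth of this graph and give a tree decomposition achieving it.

Treewidth 2.
One optimal decomposition is:
Bags: B1 = {0, 4, 9}  B2 = {4, 5, 9}  B3 = {3, 4, 5}  B4 = {3, 5, 7}  B5 = {3, 7, 8}  B6 = {2, 7, 8}  B7 = {1, 2, 8}  B8 = {1, 2, 6}
Tree: B1–B2, B2–B3, B3–B4, B4–B5, B5–B6, B6–B7, B7–B8

Each bag holds 3 vertices, so the decomposition has width 2, which upper-bounds the treewidth. Since 0–9–5–4–0 is a cycle in G, G is not acyclic. Forests are exactly the graphs of treewidth ≤ 1, so tw(G) ≥ 2. Therefore the treewidth is 2.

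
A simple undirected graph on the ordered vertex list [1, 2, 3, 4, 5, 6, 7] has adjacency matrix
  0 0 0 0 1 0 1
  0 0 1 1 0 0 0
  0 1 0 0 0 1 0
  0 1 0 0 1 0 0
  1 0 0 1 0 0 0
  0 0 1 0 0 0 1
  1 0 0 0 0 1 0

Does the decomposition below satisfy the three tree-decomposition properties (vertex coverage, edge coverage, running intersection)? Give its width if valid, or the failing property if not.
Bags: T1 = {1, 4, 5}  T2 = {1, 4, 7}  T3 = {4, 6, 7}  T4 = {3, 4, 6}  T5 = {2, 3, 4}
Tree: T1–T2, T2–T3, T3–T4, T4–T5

Every vertex of G appears in some bag (union = {1, 2, 3, 4, 5, 6, 7}); every edge is covered by a bag; and for each vertex v the set of bags containing v is connected in the bag tree. The decomposition is therefore valid. The largest bag has 3 vertices, so the width is 2.

Yes; width 2.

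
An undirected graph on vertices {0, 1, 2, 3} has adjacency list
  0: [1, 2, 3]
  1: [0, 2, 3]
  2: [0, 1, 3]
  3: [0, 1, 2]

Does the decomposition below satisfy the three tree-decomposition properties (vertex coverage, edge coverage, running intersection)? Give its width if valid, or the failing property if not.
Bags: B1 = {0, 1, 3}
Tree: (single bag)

No — vertex 2 appears in no bag.

A tree decomposition must satisfy three properties: every vertex lies in some bag; for every edge, both endpoints lie together in some bag; and for every vertex, the bags containing it form a connected subtree. Here vertex 2 appears in no bag, so the decomposition is invalid.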